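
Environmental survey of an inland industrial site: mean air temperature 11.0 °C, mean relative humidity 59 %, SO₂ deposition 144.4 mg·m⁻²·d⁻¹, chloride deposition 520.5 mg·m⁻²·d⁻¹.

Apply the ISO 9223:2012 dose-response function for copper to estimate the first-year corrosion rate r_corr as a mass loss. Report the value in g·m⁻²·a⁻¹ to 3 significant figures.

r_corr = 12.3 g·m⁻²·a⁻¹

copper: temperature factor f = -0.080·(1.0) = -0.0800
  SO₂ term: 0.0053·144.4^0.26·exp(0.059·59-0.0800) = 0.5792
  Cl⁻ term: 0.01025·520.5^0.27·exp(0.036·59+0.049·11.0) = 0.7956
  sum: 0.5792 + 0.7956 → r_corr = 1.375 μm/a
Convert to mass loss: 1.375 μm/a × 8.96 g/cm³ = 12.32 g·m⁻²·a⁻¹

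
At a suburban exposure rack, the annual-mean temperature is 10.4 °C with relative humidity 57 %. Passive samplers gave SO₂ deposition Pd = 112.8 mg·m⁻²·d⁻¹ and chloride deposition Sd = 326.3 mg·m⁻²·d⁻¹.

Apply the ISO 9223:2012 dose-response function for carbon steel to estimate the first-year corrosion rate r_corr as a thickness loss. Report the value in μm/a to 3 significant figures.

carbon steel: f(T) = -0.054·(T−10) [T>10 °C] = -0.0216
  Pd branch = 1.77·Pd^0.52·e^(0.02·RH+f) = 63.23 μm/a
  Cl⁻ term: 0.102·326.3^0.62·exp(0.033·57+0.04·10.4) = 36.7
  r_corr = 63.23 + 36.7 = 99.92 μm/a

r_corr = 99.9 μm/a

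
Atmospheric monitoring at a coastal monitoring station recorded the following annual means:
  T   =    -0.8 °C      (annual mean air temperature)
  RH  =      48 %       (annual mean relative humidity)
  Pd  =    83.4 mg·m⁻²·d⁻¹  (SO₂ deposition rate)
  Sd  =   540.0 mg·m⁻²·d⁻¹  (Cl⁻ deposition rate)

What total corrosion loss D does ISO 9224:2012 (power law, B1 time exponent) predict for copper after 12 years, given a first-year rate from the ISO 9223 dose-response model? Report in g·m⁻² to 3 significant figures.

D(12) = 17.7 g·m⁻²

copper: temperature factor f = +0.126·(-10.8) = -1.3608
  sulphur-dioxide contribution → 0.0729 μm/a
  chloride contribution → 0.3033 μm/a
  total first-year rate 0.3762 μm/a
Long-term exponent b (ISO 9224 Table 2, B1) = 0.667
  D(12) = 0.3762 × 12^0.667 = 0.3762 × 5.246 = 1.974 μm
  Mass loss = 1.974 μm × 8.96 g/cm³ = 17.68 g·m⁻²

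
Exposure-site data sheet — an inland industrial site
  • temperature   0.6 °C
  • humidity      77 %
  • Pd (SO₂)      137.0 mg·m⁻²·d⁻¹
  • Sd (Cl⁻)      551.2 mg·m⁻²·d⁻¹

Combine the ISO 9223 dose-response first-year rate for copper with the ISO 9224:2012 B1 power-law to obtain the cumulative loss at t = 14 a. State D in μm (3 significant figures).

copper: temperature factor f = +0.126·(-9.4) = -1.1844
  Pd branch = 0.0053·Pd^0.26·e^(0.059·RH+f) = 0.5476 μm/a
  Cl⁻ term: 0.01025·551.2^0.27·exp(0.036·77+0.049·0.6) = 0.9279
  sum: 0.5476 + 0.9279 → r_corr = 1.475 μm/a
ISO 9224: D(t) = r_corr · t^b with b = 0.667 (copper, B1)
  D(14) = 1.475 × 14^0.667 = 1.475 × 5.814 = 8.578 μm

D(14) = 8.58 μm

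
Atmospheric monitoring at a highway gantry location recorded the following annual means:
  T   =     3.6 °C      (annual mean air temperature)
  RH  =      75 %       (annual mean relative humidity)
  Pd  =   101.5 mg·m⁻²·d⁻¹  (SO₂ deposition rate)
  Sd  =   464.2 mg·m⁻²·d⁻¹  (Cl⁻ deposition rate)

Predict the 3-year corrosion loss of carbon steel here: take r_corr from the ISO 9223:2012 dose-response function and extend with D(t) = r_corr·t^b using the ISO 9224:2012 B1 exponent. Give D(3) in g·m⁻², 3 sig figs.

carbon steel: T≤10 °C ⇒ hinge +0.150·(3.6−10) = -0.9600
  Pd branch = 1.77·Pd^0.52·e^(0.02·RH+f) = 33.56 μm/a
  Cl⁻ term: 0.102·464.2^0.62·exp(0.033·75+0.04·3.6) = 63
  r_corr = 33.56 + 63 = 96.57 μm/a
ISO 9224: D(t) = r_corr · t^b with b = 0.523 (carbon steel, B1)
  D(3) = 96.57 × 3^0.523 = 96.57 × 1.776 = 171.5 μm
  Mass loss = 171.5 μm × 7.85 g/cm³ = 1347 g·m⁻²

D(3) = 1.35e+03 g·m⁻²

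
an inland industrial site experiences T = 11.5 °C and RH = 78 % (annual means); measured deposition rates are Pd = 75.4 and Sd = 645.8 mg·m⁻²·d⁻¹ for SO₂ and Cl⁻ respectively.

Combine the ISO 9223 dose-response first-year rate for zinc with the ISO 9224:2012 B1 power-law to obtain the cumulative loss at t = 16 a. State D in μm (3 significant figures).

zinc: f(T) = -0.071·(T−10) [T>10 °C] = -0.1065
  Pd branch = 0.0129·Pd^0.44·e^(0.046·RH+f) = 2.81 μm/a
  Cl⁻ term: 0.0175·645.8^0.57·exp(0.008·78+0.085·11.5) = 3.47
  r_corr = 2.81 + 3.47 = 6.279 μm/a
Power-law: D(16) = r_corr · 16^0.813
  D(16) = 6.279 × 16^0.813 = 6.279 × 9.527 = 59.82 μm

D(16) = 59.8 μm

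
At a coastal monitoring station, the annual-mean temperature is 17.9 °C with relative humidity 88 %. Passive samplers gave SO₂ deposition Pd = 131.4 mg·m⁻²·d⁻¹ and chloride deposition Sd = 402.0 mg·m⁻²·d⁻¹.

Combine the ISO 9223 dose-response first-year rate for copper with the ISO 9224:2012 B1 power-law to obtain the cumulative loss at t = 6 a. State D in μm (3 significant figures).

D(6) = 15.7 μm

copper: T>10 °C ⇒ hinge -0.080·(17.9−10) = -0.6320
  Pd branch = 0.0053·Pd^0.26·e^(0.059·RH+f) = 1.801 μm/a
  Sd branch = 0.01025·Sd^0.27·e^(0.036·RH+0.049·T) = 2.955 μm/a
  r_corr = 1.801 + 2.955 = 4.756 μm/a
Long-term exponent b (ISO 9224 Table 2, B1) = 0.667
  D(6) = 4.756 × 6^0.667 = 4.756 × 3.304 = 15.71 μm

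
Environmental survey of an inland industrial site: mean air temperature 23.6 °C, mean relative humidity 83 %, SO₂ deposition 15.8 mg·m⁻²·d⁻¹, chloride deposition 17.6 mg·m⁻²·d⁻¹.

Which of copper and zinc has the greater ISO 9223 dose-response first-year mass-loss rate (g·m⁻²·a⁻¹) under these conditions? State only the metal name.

copper: f(T) = -0.080·(T−10) [T>10 °C] = -1.0880
  Pd branch = 0.0053·Pd^0.26·e^(0.059·RH+f) = 0.49 μm/a
  Cl⁻ term: 0.01025·17.6^0.27·exp(0.036·83+0.049·23.6) = 1.402
  sum: 0.49 + 1.402 → r_corr = 1.892 μm/a
  mass loss = 1.892 μm/a × 8.96 g/cm³ = 16.96 g·m⁻²·a⁻¹
zinc: f(T) = -0.071·(T−10) [T>10 °C] = -0.9656
  Pd branch = 0.0129·Pd^0.44·e^(0.046·RH+f) = 0.753 μm/a
  Cl⁻ term: 0.0175·17.6^0.57·exp(0.008·83+0.085·23.6) = 1.296
  r_corr = 0.753 + 1.296 = 2.049 μm/a
  mass loss = 2.049 μm/a × 7.14 g/cm³ = 14.63 g·m⁻²·a⁻¹
Ordering by g·m⁻²·a⁻¹: copper (17) > zinc (14.6)

copper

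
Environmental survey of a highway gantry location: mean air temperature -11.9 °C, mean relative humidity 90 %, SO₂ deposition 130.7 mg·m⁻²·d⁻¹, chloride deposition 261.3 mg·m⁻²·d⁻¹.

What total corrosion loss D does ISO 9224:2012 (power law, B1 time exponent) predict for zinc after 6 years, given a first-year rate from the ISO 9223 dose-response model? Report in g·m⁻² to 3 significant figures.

zinc: T≤10 °C ⇒ hinge +0.038·(-11.9−10) = -0.8322
  sulphur-dioxide contribution → 3.008 μm/a
  chloride contribution → 0.312 μm/a
  ⇒ r_corr(zinc) = 3.32 μm/a
Power-law: D(6) = r_corr · 6^0.813
  D(6) = 3.32 × 6^0.813 = 3.32 × 4.292 = 14.25 μm
  Mass loss = 14.25 μm × 7.14 g/cm³ = 101.7 g·m⁻²

D(6) = 102 g·m⁻²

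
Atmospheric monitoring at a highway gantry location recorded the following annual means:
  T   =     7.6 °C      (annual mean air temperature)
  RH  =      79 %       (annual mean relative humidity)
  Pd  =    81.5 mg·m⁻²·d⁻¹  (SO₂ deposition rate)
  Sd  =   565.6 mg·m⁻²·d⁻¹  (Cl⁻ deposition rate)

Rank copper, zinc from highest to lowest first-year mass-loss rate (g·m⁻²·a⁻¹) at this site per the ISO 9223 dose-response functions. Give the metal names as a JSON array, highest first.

["zinc", "copper"]

copper: T≤10 °C ⇒ hinge +0.126·(7.6−10) = -0.3024
  SO₂ term: 0.0053·81.5^0.26·exp(0.059·79-0.3024) = 1.3
  Cl⁻ term: 0.01025·565.6^0.27·exp(0.036·79+0.049·7.6) = 1.415
  r_corr = 1.3 + 1.415 = 2.715 μm/a
  mass loss = 2.715 μm/a × 8.96 g/cm³ = 24.33 g·m⁻²·a⁻¹
zinc: temperature factor f = +0.038·(-2.4) = -0.0912
  SO₂ term: 0.0129·81.5^0.44·exp(0.046·79-0.0912) = 3.091
  Cl⁻ term: 0.0175·565.6^0.57·exp(0.008·79+0.085·7.6) = 2.328
  sum: 3.091 + 2.328 → r_corr = 5.419 μm/a
  mass loss = 5.419 μm/a × 7.14 g/cm³ = 38.69 g·m⁻²·a⁻¹
Ordering by g·m⁻²·a⁻¹: zinc (38.7) > copper (24.3)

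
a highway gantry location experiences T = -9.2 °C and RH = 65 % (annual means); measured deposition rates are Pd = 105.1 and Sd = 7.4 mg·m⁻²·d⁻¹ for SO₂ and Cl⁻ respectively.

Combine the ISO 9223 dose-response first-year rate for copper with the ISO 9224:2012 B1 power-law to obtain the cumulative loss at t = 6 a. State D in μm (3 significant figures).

D(6) = 0.627 μm

copper: T≤10 °C ⇒ hinge +0.126·(-9.2−10) = -2.4192
  Pd branch = 0.0053·Pd^0.26·e^(0.059·RH+f) = 0.07324 μm/a
  Sd branch = 0.01025·Sd^0.27·e^(0.036·RH+0.049·T) = 0.1164 μm/a
  r_corr = 0.07324 + 0.1164 = 0.1896 μm/a
ISO 9224: D(t) = r_corr · t^b with b = 0.667 (copper, B1)
  D(6) = 0.1896 × 6^0.667 = 0.1896 × 3.304 = 0.6265 μm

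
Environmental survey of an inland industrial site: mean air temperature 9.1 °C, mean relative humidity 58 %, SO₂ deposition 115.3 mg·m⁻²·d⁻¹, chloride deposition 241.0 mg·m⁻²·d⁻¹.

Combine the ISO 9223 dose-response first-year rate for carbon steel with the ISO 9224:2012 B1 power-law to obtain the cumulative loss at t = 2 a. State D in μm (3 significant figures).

carbon steel: T≤10 °C ⇒ hinge +0.150·(9.1−10) = -0.1350
  sulphur-dioxide contribution → 58.25 μm/a
  chloride contribution → 29.84 μm/a
  total first-year rate 88.09 μm/a
Long-term exponent b (ISO 9224 Table 2, B1) = 0.523
  D(2) = 88.09 × 2^0.523 = 88.09 × 1.437 = 126.6 μm

D(2) = 127 μm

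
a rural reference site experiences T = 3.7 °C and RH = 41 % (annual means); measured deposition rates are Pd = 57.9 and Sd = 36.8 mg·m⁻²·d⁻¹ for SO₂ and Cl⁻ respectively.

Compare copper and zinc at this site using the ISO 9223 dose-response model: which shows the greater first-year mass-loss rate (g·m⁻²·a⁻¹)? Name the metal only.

zinc

copper: temperature factor f = +0.126·(-6.3) = -0.7938
  sulphur-dioxide contribution → 0.07734 μm/a
  chloride contribution → 0.1423 μm/a
  ⇒ r_corr(copper) = 0.2197 μm/a
  mass loss = 0.2197 μm/a × 8.96 g/cm³ = 1.968 g·m⁻²·a⁻¹
zinc: temperature factor f = +0.038·(-6.3) = -0.2394
  sulphur-dioxide contribution → 0.3993 μm/a
  chloride contribution → 0.2598 μm/a
  ⇒ r_corr(zinc) = 0.6591 μm/a
  mass loss = 0.6591 μm/a × 7.14 g/cm³ = 4.706 g·m⁻²·a⁻¹
Ordering by g·m⁻²·a⁻¹: zinc (4.71) > copper (1.97)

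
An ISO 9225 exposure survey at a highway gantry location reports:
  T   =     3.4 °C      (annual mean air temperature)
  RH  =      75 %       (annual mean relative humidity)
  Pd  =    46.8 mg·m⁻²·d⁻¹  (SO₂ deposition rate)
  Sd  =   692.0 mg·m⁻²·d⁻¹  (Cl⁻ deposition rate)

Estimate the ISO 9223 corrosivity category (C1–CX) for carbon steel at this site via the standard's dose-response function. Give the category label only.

carbon steel: f(T) = +0.150·(T−10) [T≤10 °C] = -0.9900
  SO₂ term: 1.77·46.8^0.52·exp(0.02·75-0.9900) = 21.78
  Sd branch = 0.102·Sd^0.62·e^(0.033·RH+0.04·T) = 80.06 μm/a
  sum: 21.78 + 80.06 → r_corr = 101.8 μm/a
102 μm/a falls in (80, 200] for carbon steel → category C5

C5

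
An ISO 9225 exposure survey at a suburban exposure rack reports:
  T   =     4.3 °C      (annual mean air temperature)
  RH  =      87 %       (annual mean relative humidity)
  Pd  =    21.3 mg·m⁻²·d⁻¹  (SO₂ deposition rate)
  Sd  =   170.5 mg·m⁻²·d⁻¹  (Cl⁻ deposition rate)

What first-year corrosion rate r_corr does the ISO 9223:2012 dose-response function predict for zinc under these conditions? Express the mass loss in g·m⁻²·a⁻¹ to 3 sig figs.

r_corr = 22.3 g·m⁻²·a⁻¹

zinc: f(T) = +0.038·(T−10) [T≤10 °C] = -0.2166
  sulphur-dioxide contribution → 2.183 μm/a
  chloride contribution → 0.9465 μm/a
  total first-year rate 3.13 μm/a
Convert to mass loss: 3.13 μm/a × 7.14 g/cm³ = 22.34 g·m⁻²·a⁻¹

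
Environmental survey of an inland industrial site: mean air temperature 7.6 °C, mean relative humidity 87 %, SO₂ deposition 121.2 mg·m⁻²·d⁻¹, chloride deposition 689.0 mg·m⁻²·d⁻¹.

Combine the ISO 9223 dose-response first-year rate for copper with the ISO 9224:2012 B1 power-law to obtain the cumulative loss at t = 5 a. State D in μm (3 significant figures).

copper: f(T) = +0.126·(T−10) [T≤10 °C] = -0.3024
  Pd branch = 0.0053·Pd^0.26·e^(0.059·RH+f) = 2.311 μm/a
  Sd branch = 0.01025·Sd^0.27·e^(0.036·RH+0.049·T) = 1.991 μm/a
  r_corr = 2.311 + 1.991 = 4.302 μm/a
Power-law: D(5) = r_corr · 5^0.667
  D(5) = 4.302 × 5^0.667 = 4.302 × 2.926 = 12.59 μm

D(5) = 12.6 μm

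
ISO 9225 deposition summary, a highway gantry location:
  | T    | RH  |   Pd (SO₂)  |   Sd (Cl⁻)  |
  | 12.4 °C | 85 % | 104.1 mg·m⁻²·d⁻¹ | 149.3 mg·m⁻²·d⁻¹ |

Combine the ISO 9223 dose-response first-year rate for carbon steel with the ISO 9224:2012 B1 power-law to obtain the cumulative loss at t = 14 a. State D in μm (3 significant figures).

carbon steel: T>10 °C ⇒ hinge -0.054·(12.4−10) = -0.1296
  Pd branch = 1.77·Pd^0.52·e^(0.02·RH+f) = 95.29 μm/a
  Sd branch = 0.102·Sd^0.62·e^(0.033·RH+0.04·T) = 61.68 μm/a
  sum: 95.29 + 61.68 → r_corr = 157 μm/a
Long-term exponent b (ISO 9224 Table 2, B1) = 0.523
  D(14) = 157 × 14^0.523 = 157 × 3.976 = 624.1 μm

D(14) = 624 μm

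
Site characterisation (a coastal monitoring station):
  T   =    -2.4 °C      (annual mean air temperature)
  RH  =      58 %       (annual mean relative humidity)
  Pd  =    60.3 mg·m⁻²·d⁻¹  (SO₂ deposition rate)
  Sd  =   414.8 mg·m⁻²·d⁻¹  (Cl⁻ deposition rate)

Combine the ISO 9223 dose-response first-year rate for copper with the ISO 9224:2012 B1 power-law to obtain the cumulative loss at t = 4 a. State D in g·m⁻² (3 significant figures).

copper: T≤10 °C ⇒ hinge +0.126·(-2.4−10) = -1.5624
  SO₂ term: 0.0053·60.3^0.26·exp(0.059·58-1.5624) = 0.0988
  Cl⁻ term: 0.01025·414.8^0.27·exp(0.036·58+0.049·-2.4) = 0.3743
  sum: 0.0988 + 0.3743 → r_corr = 0.4732 μm/a
ISO 9224: D(t) = r_corr · t^b with b = 0.667 (copper, B1)
  D(4) = 0.4732 × 4^0.667 = 0.4732 × 2.521 = 1.193 μm
  Mass loss = 1.193 μm × 8.96 g/cm³ = 10.69 g·m⁻²

D(4) = 10.7 g·m⁻²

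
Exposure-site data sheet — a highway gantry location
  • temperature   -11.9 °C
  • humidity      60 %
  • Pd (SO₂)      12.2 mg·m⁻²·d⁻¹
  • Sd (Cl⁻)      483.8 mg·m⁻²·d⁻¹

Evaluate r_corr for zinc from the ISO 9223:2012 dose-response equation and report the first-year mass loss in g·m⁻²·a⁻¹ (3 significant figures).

r_corr = 4.39 g·m⁻²·a⁻¹

zinc: f(T) = +0.038·(T−10) [T≤10 °C] = -0.8322
  Pd branch = 0.0129·Pd^0.44·e^(0.046·RH+f) = 0.2666 μm/a
  Sd branch = 0.0175·Sd^0.57·e^(0.008·RH+0.085·T) = 0.3487 μm/a
  r_corr = 0.2666 + 0.3487 = 0.6153 μm/a
Convert to mass loss: 0.6153 μm/a × 7.14 g/cm³ = 4.393 g·m⁻²·a⁻¹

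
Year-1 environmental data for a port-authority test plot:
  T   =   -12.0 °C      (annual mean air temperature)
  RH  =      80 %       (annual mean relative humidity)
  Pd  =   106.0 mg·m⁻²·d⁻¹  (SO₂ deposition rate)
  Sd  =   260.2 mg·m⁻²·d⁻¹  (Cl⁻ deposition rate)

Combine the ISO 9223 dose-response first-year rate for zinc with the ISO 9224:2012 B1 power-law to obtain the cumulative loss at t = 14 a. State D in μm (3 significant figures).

zinc: T≤10 °C ⇒ hinge +0.038·(-12.0−10) = -0.8360
  sulphur-dioxide contribution → 1.725 μm/a
  chloride contribution → 0.2849 μm/a
  total first-year rate 2.01 μm/a
Long-term exponent b (ISO 9224 Table 2, B1) = 0.813
  D(14) = 2.01 × 14^0.813 = 2.01 × 8.547 = 17.18 μm

D(14) = 17.2 μm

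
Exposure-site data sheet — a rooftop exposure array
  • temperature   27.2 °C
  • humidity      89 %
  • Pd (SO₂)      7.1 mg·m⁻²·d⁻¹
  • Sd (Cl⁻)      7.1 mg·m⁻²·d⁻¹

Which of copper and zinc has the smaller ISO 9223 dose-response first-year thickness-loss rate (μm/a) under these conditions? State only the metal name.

copper: T>10 °C ⇒ hinge -0.080·(27.2−10) = -1.3760
  Pd branch = 0.0053·Pd^0.26·e^(0.059·RH+f) = 0.4251 μm/a
  Sd branch = 0.01025·Sd^0.27·e^(0.036·RH+0.049·T) = 1.625 μm/a
  sum: 0.4251 + 1.625 → r_corr = 2.05 μm/a
zinc: T>10 °C ⇒ hinge -0.071·(27.2−10) = -1.2212
  Pd branch = 0.0129·Pd^0.44·e^(0.046·RH+f) = 0.5405 μm/a
  Sd branch = 0.0175·Sd^0.57·e^(0.008·RH+0.085·T) = 1.1 μm/a
  sum: 0.5405 + 1.1 → r_corr = 1.641 μm/a
Ordering by μm/a: copper (2.05) > zinc (1.64)

zinc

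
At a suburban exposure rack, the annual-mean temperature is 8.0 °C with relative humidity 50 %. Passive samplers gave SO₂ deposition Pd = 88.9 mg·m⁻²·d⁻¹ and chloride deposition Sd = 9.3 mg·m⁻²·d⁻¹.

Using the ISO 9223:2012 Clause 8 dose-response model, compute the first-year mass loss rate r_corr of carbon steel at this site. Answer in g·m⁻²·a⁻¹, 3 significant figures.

r_corr = 311 g·m⁻²·a⁻¹

carbon steel: T≤10 °C ⇒ hinge +0.150·(8.0−10) = -0.3000
  Pd branch = 1.77·Pd^0.52·e^(0.02·RH+f) = 36.76 μm/a
  Cl⁻ term: 0.102·9.3^0.62·exp(0.033·50+0.04·8.0) = 2.915
  sum: 36.76 + 2.915 → r_corr = 39.68 μm/a
Convert to mass loss: 39.68 μm/a × 7.85 g/cm³ = 311.5 g·m⁻²·a⁻¹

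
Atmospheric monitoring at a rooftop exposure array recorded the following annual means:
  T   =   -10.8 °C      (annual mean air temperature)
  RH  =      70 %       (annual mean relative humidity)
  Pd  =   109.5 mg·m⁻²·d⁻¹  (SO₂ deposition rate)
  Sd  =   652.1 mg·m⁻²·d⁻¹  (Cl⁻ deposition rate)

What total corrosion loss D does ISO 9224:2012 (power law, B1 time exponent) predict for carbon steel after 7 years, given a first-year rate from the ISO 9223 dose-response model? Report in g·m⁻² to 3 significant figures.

D(7) = 884 g·m⁻²

carbon steel: temperature factor f = +0.150·(-20.8) = -3.1200
  Pd branch = 1.77·Pd^0.52·e^(0.02·RH+f) = 3.643 μm/a
  Sd branch = 0.102·Sd^0.62·e^(0.033·RH+0.04·T) = 37.07 μm/a
  r_corr = 3.643 + 37.07 = 40.72 μm/a
Power-law: D(7) = r_corr · 7^0.523
  D(7) = 40.72 × 7^0.523 = 40.72 × 2.767 = 112.7 μm
  Mass loss = 112.7 μm × 7.85 g/cm³ = 884.4 g·m⁻²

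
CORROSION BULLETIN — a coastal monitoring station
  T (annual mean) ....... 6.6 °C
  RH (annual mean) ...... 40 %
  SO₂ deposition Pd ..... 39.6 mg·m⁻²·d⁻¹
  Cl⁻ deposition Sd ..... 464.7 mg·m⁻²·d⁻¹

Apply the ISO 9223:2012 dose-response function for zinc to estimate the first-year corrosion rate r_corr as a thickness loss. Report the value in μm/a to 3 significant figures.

r_corr = 1.76 μm/a

zinc: temperature factor f = +0.038·(-3.4) = -0.1292
  Pd branch = 0.0129·Pd^0.44·e^(0.046·RH+f) = 0.3602 μm/a
  Cl⁻ term: 0.0175·464.7^0.57·exp(0.008·40+0.085·6.6) = 1.399
  sum: 0.3602 + 1.399 → r_corr = 1.76 μm/a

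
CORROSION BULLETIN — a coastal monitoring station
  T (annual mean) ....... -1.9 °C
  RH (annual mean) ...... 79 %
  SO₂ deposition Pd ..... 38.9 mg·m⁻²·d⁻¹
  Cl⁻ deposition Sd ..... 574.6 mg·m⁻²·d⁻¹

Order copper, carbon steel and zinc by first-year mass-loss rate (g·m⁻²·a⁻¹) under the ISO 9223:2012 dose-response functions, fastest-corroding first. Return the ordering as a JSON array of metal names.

copper: f(T) = +0.126·(T−10) [T≤10 °C] = -1.4994
  sulphur-dioxide contribution → 0.3241 μm/a
  chloride contribution → 0.8922 μm/a
  ⇒ r_corr(copper) = 1.216 μm/a
  mass loss = 1.216 μm/a × 8.96 g/cm³ = 10.9 g·m⁻²·a⁻¹
carbon steel: T≤10 °C ⇒ hinge +0.150·(-1.9−10) = -1.7850
  sulphur-dioxide contribution → 9.676 μm/a
  chloride contribution → 65.86 μm/a
  ⇒ r_corr(carbon steel) = 75.53 μm/a
  mass loss = 75.53 μm/a × 7.85 g/cm³ = 592.9 g·m⁻²·a⁻¹
zinc: f(T) = +0.038·(T−10) [T≤10 °C] = -0.4522
  sulphur-dioxide contribution → 1.556 μm/a
  chloride contribution → 1.048 μm/a
  total first-year rate 2.604 μm/a
  mass loss = 2.604 μm/a × 7.14 g/cm³ = 18.59 g·m⁻²·a⁻¹
Ordering by g·m⁻²·a⁻¹: carbon steel (593) > zinc (18.6) > copper (10.9)

["carbon steel", "zinc", "copper"]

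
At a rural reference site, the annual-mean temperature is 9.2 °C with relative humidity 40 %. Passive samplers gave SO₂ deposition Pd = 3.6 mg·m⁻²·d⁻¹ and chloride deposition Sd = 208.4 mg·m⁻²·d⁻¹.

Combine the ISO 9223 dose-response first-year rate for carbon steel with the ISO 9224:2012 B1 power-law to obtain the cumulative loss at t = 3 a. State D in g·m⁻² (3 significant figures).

D(3) = 306 g·m⁻²

carbon steel: f(T) = +0.150·(T−10) [T≤10 °C] = -0.1200
  Pd branch = 1.77·Pd^0.52·e^(0.02·RH+f) = 6.801 μm/a
  Sd branch = 0.102·Sd^0.62·e^(0.033·RH+0.04·T) = 15.11 μm/a
  sum: 6.801 + 15.11 → r_corr = 21.92 μm/a
Power-law: D(3) = r_corr · 3^0.523
  D(3) = 21.92 × 3^0.523 = 21.92 × 1.776 = 38.93 μm
  Mass loss = 38.93 μm × 7.85 g/cm³ = 305.6 g·m⁻²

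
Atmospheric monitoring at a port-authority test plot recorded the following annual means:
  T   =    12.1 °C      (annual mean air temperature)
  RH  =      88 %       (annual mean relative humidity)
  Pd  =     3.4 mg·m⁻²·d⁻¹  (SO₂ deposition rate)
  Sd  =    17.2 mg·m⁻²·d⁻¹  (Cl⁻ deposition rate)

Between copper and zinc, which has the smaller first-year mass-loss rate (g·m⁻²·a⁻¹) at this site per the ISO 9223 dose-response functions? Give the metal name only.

zinc

copper: T>10 °C ⇒ hinge -0.080·(12.1−10) = -0.1680
  Pd branch = 0.0053·Pd^0.26·e^(0.059·RH+f) = 1.108 μm/a
  Cl⁻ term: 0.01025·17.2^0.27·exp(0.036·88+0.049·12.1) = 0.9498
  r_corr = 1.108 + 0.9498 = 2.057 μm/a
  mass loss = 2.057 μm/a × 8.96 g/cm³ = 18.43 g·m⁻²·a⁻¹
zinc: T>10 °C ⇒ hinge -0.071·(12.1−10) = -0.1491
  Pd branch = 0.0129·Pd^0.44·e^(0.046·RH+f) = 1.091 μm/a
  Cl⁻ term: 0.0175·17.2^0.57·exp(0.008·88+0.085·12.1) = 0.5008
  sum: 1.091 + 0.5008 → r_corr = 1.592 μm/a
  mass loss = 1.592 μm/a × 7.14 g/cm³ = 11.36 g·m⁻²·a⁻¹
Ordering by g·m⁻²·a⁻¹: copper (18.4) > zinc (11.4)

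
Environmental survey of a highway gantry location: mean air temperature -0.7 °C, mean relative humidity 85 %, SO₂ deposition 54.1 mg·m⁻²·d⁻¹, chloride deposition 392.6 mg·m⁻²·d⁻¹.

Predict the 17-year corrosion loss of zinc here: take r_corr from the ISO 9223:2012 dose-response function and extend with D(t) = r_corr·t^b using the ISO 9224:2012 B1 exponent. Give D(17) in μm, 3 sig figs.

D(17) = 34.6 μm

zinc: f(T) = +0.038·(T−10) [T≤10 °C] = -0.4066
  SO₂ term: 0.0129·54.1^0.44·exp(0.046·85-0.4066) = 2.481
  Cl⁻ term: 0.0175·392.6^0.57·exp(0.008·85+0.085·-0.7) = 0.9796
  r_corr = 2.481 + 0.9796 = 3.461 μm/a
ISO 9224: D(t) = r_corr · t^b with b = 0.813 (zinc, B1)
  D(17) = 3.461 × 17^0.813 = 3.461 × 10.01 = 34.64 μm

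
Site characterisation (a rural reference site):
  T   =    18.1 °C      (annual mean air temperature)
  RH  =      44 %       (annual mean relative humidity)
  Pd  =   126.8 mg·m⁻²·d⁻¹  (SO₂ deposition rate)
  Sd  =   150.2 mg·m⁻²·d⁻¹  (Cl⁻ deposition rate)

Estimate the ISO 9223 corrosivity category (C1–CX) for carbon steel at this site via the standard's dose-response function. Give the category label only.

carbon steel: f(T) = -0.054·(T−10) [T>10 °C] = -0.4374
  Pd branch = 1.77·Pd^0.52·e^(0.02·RH+f) = 34.18 μm/a
  Sd branch = 0.102·Sd^0.62·e^(0.033·RH+0.04·T) = 20.1 μm/a
  sum: 34.18 + 20.1 → r_corr = 54.28 μm/a
54.3 μm/a falls in (50, 80] for carbon steel → category C4

C4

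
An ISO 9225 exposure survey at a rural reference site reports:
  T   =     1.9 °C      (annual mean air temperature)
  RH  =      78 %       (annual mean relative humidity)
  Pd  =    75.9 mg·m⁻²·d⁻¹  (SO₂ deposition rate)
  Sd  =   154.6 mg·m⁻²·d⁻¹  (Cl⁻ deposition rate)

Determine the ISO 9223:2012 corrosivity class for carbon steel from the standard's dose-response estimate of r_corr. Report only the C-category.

carbon steel: f(T) = +0.150·(T−10) [T≤10 °C] = -1.2150
  SO₂ term: 1.77·75.9^0.52·exp(0.02·78-1.2150) = 23.74
  Sd branch = 0.102·Sd^0.62·e^(0.033·RH+0.04·T) = 32.87 μm/a
  sum: 23.74 + 32.87 → r_corr = 56.61 μm/a
56.6 μm/a falls in (50, 80] for carbon steel → category C4

C4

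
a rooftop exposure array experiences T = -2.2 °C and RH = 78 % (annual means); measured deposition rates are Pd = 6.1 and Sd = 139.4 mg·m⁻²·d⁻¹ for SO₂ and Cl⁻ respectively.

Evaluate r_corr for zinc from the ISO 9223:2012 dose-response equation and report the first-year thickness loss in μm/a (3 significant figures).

r_corr = 1.10 μm/a

zinc: f(T) = +0.038·(T−10) [T≤10 °C] = -0.4636
  Pd branch = 0.0129·Pd^0.44·e^(0.046·RH+f) = 0.6502 μm/a
  Cl⁻ term: 0.0175·139.4^0.57·exp(0.008·78+0.085·-2.2) = 0.4519
  r_corr = 0.6502 + 0.4519 = 1.102 μm/a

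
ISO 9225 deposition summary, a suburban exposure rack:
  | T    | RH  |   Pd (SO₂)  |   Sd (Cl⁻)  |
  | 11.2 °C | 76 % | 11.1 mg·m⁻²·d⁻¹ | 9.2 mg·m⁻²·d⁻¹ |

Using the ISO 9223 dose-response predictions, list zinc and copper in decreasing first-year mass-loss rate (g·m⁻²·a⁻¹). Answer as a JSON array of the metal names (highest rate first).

zinc: temperature factor f = -0.071·(1.2) = -0.0852
  SO₂ term: 0.0129·11.1^0.44·exp(0.046·76-0.0852) = 1.127
  Cl⁻ term: 0.0175·9.2^0.57·exp(0.008·76+0.085·11.2) = 0.2951
  r_corr = 1.127 + 0.2951 = 1.422 μm/a
  mass loss = 1.422 μm/a × 7.14 g/cm³ = 10.15 g·m⁻²·a⁻¹
copper: f(T) = -0.080·(T−10) [T>10 °C] = -0.0960
  SO₂ term: 0.0053·11.1^0.26·exp(0.059·76-0.0960) = 0.7975
  Cl⁻ term: 0.01025·9.2^0.27·exp(0.036·76+0.049·11.2) = 0.4983
  sum: 0.7975 + 0.4983 → r_corr = 1.296 μm/a
  mass loss = 1.296 μm/a × 8.96 g/cm³ = 11.61 g·m⁻²·a⁻¹
Ordering by g·m⁻²·a⁻¹: copper (11.6) > zinc (10.2)

["copper", "zinc"]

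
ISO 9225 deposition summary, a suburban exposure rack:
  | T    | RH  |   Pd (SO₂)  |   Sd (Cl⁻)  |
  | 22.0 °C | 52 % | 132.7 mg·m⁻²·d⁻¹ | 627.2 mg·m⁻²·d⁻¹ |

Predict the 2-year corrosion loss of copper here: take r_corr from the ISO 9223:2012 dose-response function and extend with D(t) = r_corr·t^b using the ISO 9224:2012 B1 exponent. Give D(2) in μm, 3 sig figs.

D(2) = 2.02 μm

copper: f(T) = -0.080·(T−10) [T>10 °C] = -0.9600
  Pd branch = 0.0053·Pd^0.26·e^(0.059·RH+f) = 0.1555 μm/a
  Sd branch = 0.01025·Sd^0.27·e^(0.036·RH+0.049·T) = 1.115 μm/a
  r_corr = 0.1555 + 1.115 = 1.27 μm/a
Power-law: D(2) = r_corr · 2^0.667
  D(2) = 1.27 × 2^0.667 = 1.27 × 1.588 = 2.017 μm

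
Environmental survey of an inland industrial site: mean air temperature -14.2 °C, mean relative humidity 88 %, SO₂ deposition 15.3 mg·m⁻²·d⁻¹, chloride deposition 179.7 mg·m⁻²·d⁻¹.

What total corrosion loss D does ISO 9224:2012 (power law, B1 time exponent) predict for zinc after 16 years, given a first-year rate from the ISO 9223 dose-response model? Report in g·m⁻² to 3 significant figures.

D(16) = 80.4 g·m⁻²

zinc: T≤10 °C ⇒ hinge +0.038·(-14.2−10) = -0.9196
  Pd branch = 0.0129·Pd^0.44·e^(0.046·RH+f) = 0.9784 μm/a
  Sd branch = 0.0175·Sd^0.57·e^(0.008·RH+0.085·T) = 0.204 μm/a
  r_corr = 0.9784 + 0.204 = 1.182 μm/a
Long-term exponent b (ISO 9224 Table 2, B1) = 0.813
  D(16) = 1.182 × 16^0.813 = 1.182 × 9.527 = 11.26 μm
  Mass loss = 11.26 μm × 7.14 g/cm³ = 80.43 g·m⁻²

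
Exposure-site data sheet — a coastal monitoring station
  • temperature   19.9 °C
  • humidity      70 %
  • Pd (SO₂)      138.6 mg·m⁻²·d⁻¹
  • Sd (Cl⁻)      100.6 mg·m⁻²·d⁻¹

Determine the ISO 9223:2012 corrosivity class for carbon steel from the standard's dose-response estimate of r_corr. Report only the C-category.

carbon steel: f(T) = -0.054·(T−10) [T>10 °C] = -0.5346
  Pd branch = 1.77·Pd^0.52·e^(0.02·RH+f) = 54.64 μm/a
  Cl⁻ term: 0.102·100.6^0.62·exp(0.033·70+0.04·19.9) = 39.73
  sum: 54.64 + 39.73 → r_corr = 94.37 μm/a
94.4 μm/a falls in (80, 200] for carbon steel → category C5

C5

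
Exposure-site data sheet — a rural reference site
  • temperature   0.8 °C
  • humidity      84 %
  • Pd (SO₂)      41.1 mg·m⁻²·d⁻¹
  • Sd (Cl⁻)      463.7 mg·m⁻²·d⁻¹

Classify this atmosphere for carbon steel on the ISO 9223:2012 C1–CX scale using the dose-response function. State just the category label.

carbon steel: temperature factor f = +0.150·(-9.2) = -1.3800
  sulphur-dioxide contribution → 16.5 μm/a
  chloride contribution → 75.76 μm/a
  ⇒ r_corr(carbon steel) = 92.26 μm/a
ISO 9223 Table 2 (carbon steel): 80 < 92.3 ≤ 200 μm/a ⇒ C5

C5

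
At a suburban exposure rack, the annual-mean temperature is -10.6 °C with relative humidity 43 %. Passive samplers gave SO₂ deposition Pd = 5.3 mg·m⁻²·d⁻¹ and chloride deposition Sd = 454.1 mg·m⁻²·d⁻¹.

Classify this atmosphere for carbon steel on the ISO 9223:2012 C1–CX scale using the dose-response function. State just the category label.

C2

carbon steel: f(T) = +0.150·(T−10) [T≤10 °C] = -3.0900
  SO₂ term: 1.77·5.3^0.52·exp(0.02·43-3.0900) = 0.453
  Cl⁻ term: 0.102·454.1^0.62·exp(0.033·43+0.04·-10.6) = 12.25
  r_corr = 0.453 + 12.25 = 12.7 μm/a
12.7 μm/a falls in (1.3, 25] for carbon steel → category C2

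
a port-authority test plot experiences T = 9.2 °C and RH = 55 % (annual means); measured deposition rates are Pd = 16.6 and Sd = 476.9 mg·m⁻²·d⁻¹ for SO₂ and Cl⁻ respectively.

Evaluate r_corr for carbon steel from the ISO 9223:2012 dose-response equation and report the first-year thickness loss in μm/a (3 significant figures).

carbon steel: temperature factor f = +0.150·(-0.8) = -0.1200
  sulphur-dioxide contribution → 20.33 μm/a
  chloride contribution → 41.43 μm/a
  total first-year rate 61.75 μm/a

r_corr = 61.8 μm/a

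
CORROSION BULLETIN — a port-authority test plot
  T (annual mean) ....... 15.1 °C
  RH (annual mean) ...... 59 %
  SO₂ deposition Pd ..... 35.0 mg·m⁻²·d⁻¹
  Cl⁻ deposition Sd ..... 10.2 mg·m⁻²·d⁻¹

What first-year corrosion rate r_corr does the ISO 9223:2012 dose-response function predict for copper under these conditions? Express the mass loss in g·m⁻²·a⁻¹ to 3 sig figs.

copper: T>10 °C ⇒ hinge -0.080·(15.1−10) = -0.4080
  Pd branch = 0.0053·Pd^0.26·e^(0.059·RH+f) = 0.2886 μm/a
  Cl⁻ term: 0.01025·10.2^0.27·exp(0.036·59+0.049·15.1) = 0.3364
  sum: 0.2886 + 0.3364 → r_corr = 0.625 μm/a
Convert to mass loss: 0.625 μm/a × 8.96 g/cm³ = 5.6 g·m⁻²·a⁻¹

r_corr = 5.60 g·m⁻²·a⁻¹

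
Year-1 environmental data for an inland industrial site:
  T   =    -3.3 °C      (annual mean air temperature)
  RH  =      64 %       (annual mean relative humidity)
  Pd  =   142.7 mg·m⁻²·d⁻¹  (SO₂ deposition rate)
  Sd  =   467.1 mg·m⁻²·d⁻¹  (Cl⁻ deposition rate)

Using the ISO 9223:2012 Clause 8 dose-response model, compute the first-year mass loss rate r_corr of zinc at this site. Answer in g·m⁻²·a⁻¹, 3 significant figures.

zinc: T≤10 °C ⇒ hinge +0.038·(-3.3−10) = -0.5054
  SO₂ term: 0.0129·142.7^0.44·exp(0.046·64-0.5054) = 1.311
  Sd branch = 0.0175·Sd^0.57·e^(0.008·RH+0.085·T) = 0.7331 μm/a
  r_corr = 1.311 + 0.7331 = 2.044 μm/a
Convert to mass loss: 2.044 μm/a × 7.14 g/cm³ = 14.59 g·m⁻²·a⁻¹

r_corr = 14.6 g·m⁻²·a⁻¹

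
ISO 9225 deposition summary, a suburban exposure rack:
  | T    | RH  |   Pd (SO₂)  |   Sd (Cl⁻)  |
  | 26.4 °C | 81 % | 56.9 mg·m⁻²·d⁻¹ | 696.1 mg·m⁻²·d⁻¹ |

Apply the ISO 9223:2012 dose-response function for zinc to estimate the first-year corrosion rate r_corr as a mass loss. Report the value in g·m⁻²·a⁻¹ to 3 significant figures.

zinc: f(T) = -0.071·(T−10) [T>10 °C] = -1.1644
  Pd branch = 0.0129·Pd^0.44·e^(0.046·RH+f) = 0.9893 μm/a
  Sd branch = 0.0175·Sd^0.57·e^(0.008·RH+0.085·T) = 13.16 μm/a
  sum: 0.9893 + 13.16 → r_corr = 14.15 μm/a
Convert to mass loss: 14.15 μm/a × 7.14 g/cm³ = 101 g·m⁻²·a⁻¹

r_corr = 101 g·m⁻²·a⁻¹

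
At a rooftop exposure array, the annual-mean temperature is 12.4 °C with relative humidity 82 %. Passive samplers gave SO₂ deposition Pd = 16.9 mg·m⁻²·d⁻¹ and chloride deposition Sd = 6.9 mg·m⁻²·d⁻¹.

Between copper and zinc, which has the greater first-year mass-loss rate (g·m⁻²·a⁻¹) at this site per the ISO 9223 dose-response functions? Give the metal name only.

copper

copper: T>10 °C ⇒ hinge -0.080·(12.4−10) = -0.1920
  Pd branch = 0.0053·Pd^0.26·e^(0.059·RH+f) = 1.151 μm/a
  Sd branch = 0.01025·Sd^0.27·e^(0.036·RH+0.049·T) = 0.6069 μm/a
  r_corr = 1.151 + 0.6069 = 1.758 μm/a
  mass loss = 1.758 μm/a × 8.96 g/cm³ = 15.76 g·m⁻²·a⁻¹
zinc: T>10 °C ⇒ hinge -0.071·(12.4−10) = -0.1704
  Pd branch = 0.0129·Pd^0.44·e^(0.046·RH+f) = 1.641 μm/a
  Sd branch = 0.0175·Sd^0.57·e^(0.008·RH+0.085·T) = 0.291 μm/a
  r_corr = 1.641 + 0.291 = 1.932 μm/a
  mass loss = 1.932 μm/a × 7.14 g/cm³ = 13.79 g·m⁻²·a⁻¹
Ordering by g·m⁻²·a⁻¹: copper (15.8) > zinc (13.8)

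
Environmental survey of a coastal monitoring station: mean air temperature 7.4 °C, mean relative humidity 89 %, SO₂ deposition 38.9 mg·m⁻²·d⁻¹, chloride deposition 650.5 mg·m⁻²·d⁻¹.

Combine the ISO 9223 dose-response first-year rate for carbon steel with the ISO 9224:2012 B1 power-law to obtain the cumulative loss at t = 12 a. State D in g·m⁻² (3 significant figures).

carbon steel: f(T) = +0.150·(T−10) [T≤10 °C] = -0.3900
  Pd branch = 1.77·Pd^0.52·e^(0.02·RH+f) = 47.69 μm/a
  Sd branch = 0.102·Sd^0.62·e^(0.033·RH+0.04·T) = 143.5 μm/a
  r_corr = 47.69 + 143.5 = 191.2 μm/a
ISO 9224: D(t) = r_corr · t^b with b = 0.523 (carbon steel, B1)
  D(12) = 191.2 × 12^0.523 = 191.2 × 3.668 = 701.3 μm
  Mass loss = 701.3 μm × 7.85 g/cm³ = 5505 g·m⁻²

D(12) = 5.51e+03 g·m⁻²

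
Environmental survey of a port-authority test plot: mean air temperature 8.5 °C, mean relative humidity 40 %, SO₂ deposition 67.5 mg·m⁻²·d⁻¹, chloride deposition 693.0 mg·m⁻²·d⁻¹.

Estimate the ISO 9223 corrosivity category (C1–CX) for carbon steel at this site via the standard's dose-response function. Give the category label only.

carbon steel: temperature factor f = +0.150·(-1.5) = -0.2250
  Pd branch = 1.77·Pd^0.52·e^(0.02·RH+f) = 28.11 μm/a
  Cl⁻ term: 0.102·693.0^0.62·exp(0.033·40+0.04·8.5) = 30.96
  r_corr = 28.11 + 30.96 = 59.07 μm/a
ISO 9223 Table 2 (carbon steel): 50 < 59.1 ≤ 80 μm/a ⇒ C4

C4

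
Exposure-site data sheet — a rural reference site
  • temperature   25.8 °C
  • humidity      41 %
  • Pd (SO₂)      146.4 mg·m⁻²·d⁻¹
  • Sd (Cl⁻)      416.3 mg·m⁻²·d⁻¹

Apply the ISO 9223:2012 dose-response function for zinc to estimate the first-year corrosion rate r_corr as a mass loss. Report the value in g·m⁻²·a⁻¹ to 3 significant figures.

r_corr = 50.2 g·m⁻²·a⁻¹

zinc: T>10 °C ⇒ hinge -0.071·(25.8−10) = -1.1218
  sulphur-dioxide contribution → 0.2485 μm/a
  chloride contribution → 6.776 μm/a
  ⇒ r_corr(zinc) = 7.024 μm/a
Convert to mass loss: 7.024 μm/a × 7.14 g/cm³ = 50.15 g·m⁻²·a⁻¹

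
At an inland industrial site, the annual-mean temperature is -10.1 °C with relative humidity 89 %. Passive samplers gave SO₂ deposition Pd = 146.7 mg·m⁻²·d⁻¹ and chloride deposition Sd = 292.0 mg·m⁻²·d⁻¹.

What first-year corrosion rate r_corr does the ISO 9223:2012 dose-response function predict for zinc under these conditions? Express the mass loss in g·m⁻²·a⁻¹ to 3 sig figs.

r_corr = 25.9 g·m⁻²·a⁻¹

zinc: f(T) = +0.038·(T−10) [T≤10 °C] = -0.7638
  SO₂ term: 0.0129·146.7^0.44·exp(0.046·89-0.7638) = 3.237
  Cl⁻ term: 0.0175·292.0^0.57·exp(0.008·89+0.085·-10.1) = 0.3843
  sum: 3.237 + 0.3843 → r_corr = 3.621 μm/a
Convert to mass loss: 3.621 μm/a × 7.14 g/cm³ = 25.85 g·m⁻²·a⁻¹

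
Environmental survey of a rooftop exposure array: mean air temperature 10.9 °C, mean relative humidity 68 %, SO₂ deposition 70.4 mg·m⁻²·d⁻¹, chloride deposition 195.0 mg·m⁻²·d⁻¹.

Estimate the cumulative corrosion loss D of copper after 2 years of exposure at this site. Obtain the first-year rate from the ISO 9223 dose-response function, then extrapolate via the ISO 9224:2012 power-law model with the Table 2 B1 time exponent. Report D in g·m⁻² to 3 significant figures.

D(2) = 23.7 g·m⁻²

copper: temperature factor f = -0.080·(0.9) = -0.0720
  SO₂ term: 0.0053·70.4^0.26·exp(0.059·68-0.0720) = 0.8237
  Cl⁻ term: 0.01025·195.0^0.27·exp(0.036·68+0.049·10.9) = 0.8397
  r_corr = 0.8237 + 0.8397 = 1.663 μm/a
Power-law: D(2) = r_corr · 2^0.667
  D(2) = 1.663 × 2^0.667 = 1.663 × 1.588 = 2.641 μm
  Mass loss = 2.641 μm × 8.96 g/cm³ = 23.66 g·m⁻²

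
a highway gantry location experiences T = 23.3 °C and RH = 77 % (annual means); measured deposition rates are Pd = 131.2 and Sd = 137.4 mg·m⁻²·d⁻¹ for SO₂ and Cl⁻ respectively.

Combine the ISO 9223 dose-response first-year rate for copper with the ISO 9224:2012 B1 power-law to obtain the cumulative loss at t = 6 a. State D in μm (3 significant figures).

copper: T>10 °C ⇒ hinge -0.080·(23.3−10) = -1.0640
  Pd branch = 0.0053·Pd^0.26·e^(0.059·RH+f) = 0.6107 μm/a
  Sd branch = 0.01025·Sd^0.27·e^(0.036·RH+0.049·T) = 1.939 μm/a
  sum: 0.6107 + 1.939 → r_corr = 2.55 μm/a
ISO 9224: D(t) = r_corr · t^b with b = 0.667 (copper, B1)
  D(6) = 2.55 × 6^0.667 = 2.55 × 3.304 = 8.426 μm

D(6) = 8.43 μm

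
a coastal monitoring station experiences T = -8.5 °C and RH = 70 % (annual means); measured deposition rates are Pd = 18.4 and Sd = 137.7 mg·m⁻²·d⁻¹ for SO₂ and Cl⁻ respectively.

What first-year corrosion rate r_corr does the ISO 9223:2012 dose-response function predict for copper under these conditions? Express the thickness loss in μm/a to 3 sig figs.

copper: temperature factor f = +0.126·(-18.5) = -2.3310
  SO₂ term: 0.0053·18.4^0.26·exp(0.059·70-2.3310) = 0.0683
  Cl⁻ term: 0.01025·137.7^0.27·exp(0.036·70+0.049·-8.5) = 0.3175
  sum: 0.0683 + 0.3175 → r_corr = 0.3858 μm/a

r_corr = 0.386 μm/a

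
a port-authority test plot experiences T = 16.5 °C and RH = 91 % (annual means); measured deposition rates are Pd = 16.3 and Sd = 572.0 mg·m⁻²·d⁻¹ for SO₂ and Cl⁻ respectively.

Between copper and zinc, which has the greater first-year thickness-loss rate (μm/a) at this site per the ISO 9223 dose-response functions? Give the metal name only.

copper: f(T) = -0.080·(T−10) [T>10 °C] = -0.5200
  sulphur-dioxide contribution → 1.397 μm/a
  chloride contribution → 3.381 μm/a
  ⇒ r_corr(copper) = 4.779 μm/a
zinc: f(T) = -0.071·(T−10) [T>10 °C] = -0.4615
  sulphur-dioxide contribution → 1.826 μm/a
  chloride contribution → 5.496 μm/a
  total first-year rate 7.322 μm/a
Ordering by μm/a: zinc (7.32) > copper (4.78)

zinc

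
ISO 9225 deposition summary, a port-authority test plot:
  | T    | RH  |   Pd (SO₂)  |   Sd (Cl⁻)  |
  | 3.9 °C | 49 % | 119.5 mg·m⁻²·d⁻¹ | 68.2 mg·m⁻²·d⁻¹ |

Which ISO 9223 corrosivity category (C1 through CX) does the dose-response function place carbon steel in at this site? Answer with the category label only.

C3

carbon steel: T≤10 °C ⇒ hinge +0.150·(3.9−10) = -0.9150
  SO₂ term: 1.77·119.5^0.52·exp(0.02·49-0.9150) = 22.72
  Sd branch = 0.102·Sd^0.62·e^(0.033·RH+0.04·T) = 8.233 μm/a
  sum: 22.72 + 8.233 → r_corr = 30.95 μm/a
31 μm/a falls in (25, 50] for carbon steel → category C3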